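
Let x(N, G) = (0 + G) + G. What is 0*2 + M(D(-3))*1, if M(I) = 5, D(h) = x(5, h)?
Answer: 5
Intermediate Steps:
x(N, G) = 2*G (x(N, G) = G + G = 2*G)
D(h) = 2*h
0*2 + M(D(-3))*1 = 0*2 + 5*1 = 0 + 5 = 5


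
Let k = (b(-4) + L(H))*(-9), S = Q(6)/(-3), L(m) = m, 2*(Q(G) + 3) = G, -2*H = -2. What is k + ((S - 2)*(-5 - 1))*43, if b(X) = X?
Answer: 543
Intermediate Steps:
H = 1 (H = -½*(-2) = 1)
Q(G) = -3 + G/2
S = 0 (S = (-3 + (½)*6)/(-3) = (-3 + 3)*(-⅓) = 0*(-⅓) = 0)
k = 27 (k = (-4 + 1)*(-9) = -3*(-9) = 27)
k + ((S - 2)*(-5 - 1))*43 = 27 + ((0 - 2)*(-5 - 1))*43 = 27 - 2*(-6)*43 = 27 + 12*43 = 27 + 516 = 543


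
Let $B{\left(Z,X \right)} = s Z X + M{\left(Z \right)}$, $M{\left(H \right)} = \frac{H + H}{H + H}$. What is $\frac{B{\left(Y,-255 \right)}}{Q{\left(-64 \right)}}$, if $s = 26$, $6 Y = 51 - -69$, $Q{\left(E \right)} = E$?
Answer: $\frac{132599}{64} \approx 2071.9$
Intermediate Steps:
$Y = 20$ ($Y = \frac{51 - -69}{6} = \frac{51 + 69}{6} = \frac{1}{6} \cdot 120 = 20$)
$M{\left(H \right)} = 1$ ($M{\left(H \right)} = \frac{2 H}{2 H} = 2 H \frac{1}{2 H} = 1$)
$B{\left(Z,X \right)} = 1 + 26 X Z$ ($B{\left(Z,X \right)} = 26 Z X + 1 = 26 X Z + 1 = 1 + 26 X Z$)
$\frac{B{\left(Y,-255 \right)}}{Q{\left(-64 \right)}} = \frac{1 + 26 \left(-255\right) 20}{-64} = \left(1 - 132600\right) \left(- \frac{1}{64}\right) = \left(-132599\right) \left(- \frac{1}{64}\right) = \frac{132599}{64}$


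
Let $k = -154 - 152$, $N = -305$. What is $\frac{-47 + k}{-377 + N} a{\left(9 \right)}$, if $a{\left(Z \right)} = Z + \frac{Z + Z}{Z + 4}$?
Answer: $\frac{47655}{8866} \approx 5.375$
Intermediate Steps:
$k = -306$
$a{\left(Z \right)} = Z + \frac{2 Z}{4 + Z}$
$\frac{-47 + k}{-377 + N} a{\left(9 \right)} = \frac{-47 - 306}{-377 - 305} \frac{9 \left(6 + 9\right)}{4 + 9} = - \frac{353}{-682} \cdot 9 \cdot \frac{1}{13} \cdot 15 = \left(-353\right) \left(- \frac{1}{682}\right) 9 \cdot \frac{1}{13} \cdot 15 = \frac{353}{682} \cdot \frac{135}{13} = \frac{47655}{8866}$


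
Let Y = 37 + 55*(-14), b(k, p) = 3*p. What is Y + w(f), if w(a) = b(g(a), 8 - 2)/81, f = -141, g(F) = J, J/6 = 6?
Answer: -6595/9 ≈ -732.78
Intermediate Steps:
J = 36 (J = 6*6 = 36)
g(F) = 36
Y = -733 (Y = 37 - 770 = -733)
w(a) = 2/9 (w(a) = (3*(8 - 2))/81 = (3*6)*(1/81) = 18*(1/81) = 2/9)
Y + w(f) = -733 + 2/9 = -6595/9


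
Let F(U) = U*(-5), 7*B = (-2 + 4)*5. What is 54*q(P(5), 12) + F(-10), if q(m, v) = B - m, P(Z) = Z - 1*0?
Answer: -1000/7 ≈ -142.86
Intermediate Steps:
P(Z) = Z (P(Z) = Z + 0 = Z)
B = 10/7 (B = ((-2 + 4)*5)/7 = (2*5)/7 = (⅐)*10 = 10/7 ≈ 1.4286)
q(m, v) = 10/7 - m
F(U) = -5*U
54*q(P(5), 12) + F(-10) = 54*(10/7 - 1*5) - 5*(-10) = 54*(10/7 - 5) + 50 = 54*(-25/7) + 50 = -1350/7 + 50 = -1000/7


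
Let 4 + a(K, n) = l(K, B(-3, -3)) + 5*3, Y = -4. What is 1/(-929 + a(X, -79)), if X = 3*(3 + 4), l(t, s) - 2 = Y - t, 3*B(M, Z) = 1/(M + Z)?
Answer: -1/941 ≈ -0.0010627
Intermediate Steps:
B(M, Z) = 1/(3*(M + Z))
l(t, s) = -2 - t (l(t, s) = 2 + (-4 - t) = -2 - t)
X = 21 (X = 3*7 = 21)
a(K, n) = 9 - K (a(K, n) = -4 + ((-2 - K) + 5*3) = -4 + ((-2 - K) + 15) = -4 + (13 - K) = 9 - K)
1/(-929 + a(X, -79)) = 1/(-929 + (9 - 1*21)) = 1/(-929 + (9 - 21)) = 1/(-929 - 12) = 1/(-941) = -1/941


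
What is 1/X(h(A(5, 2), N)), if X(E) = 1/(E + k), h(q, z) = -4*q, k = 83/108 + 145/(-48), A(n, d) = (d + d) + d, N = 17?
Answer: -11341/432 ≈ -26.252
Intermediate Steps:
A(n, d) = 3*d (A(n, d) = 2*d + d = 3*d)
k = -973/432 (k = 83*(1/108) + 145*(-1/48) = 83/108 - 145/48 = -973/432 ≈ -2.2523)
X(E) = 1/(-973/432 + E) (X(E) = 1/(E - 973/432) = 1/(-973/432 + E))
1/X(h(A(5, 2), N)) = 1/(432/(-973 + 432*(-12*2))) = 1/(432/(-973 + 432*(-4*6))) = 1/(432/(-973 + 432*(-24))) = 1/(432/(-973 - 10368)) = 1/(432/(-11341)) = 1/(432*(-1/11341)) = 1/(-432/11341) = -11341/432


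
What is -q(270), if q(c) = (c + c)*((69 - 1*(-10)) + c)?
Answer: -188460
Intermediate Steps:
q(c) = 2*c*(79 + c) (q(c) = (2*c)*((69 + 10) + c) = (2*c)*(79 + c) = 2*c*(79 + c))
-q(270) = -2*270*(79 + 270) = -2*270*349 = -1*188460 = -188460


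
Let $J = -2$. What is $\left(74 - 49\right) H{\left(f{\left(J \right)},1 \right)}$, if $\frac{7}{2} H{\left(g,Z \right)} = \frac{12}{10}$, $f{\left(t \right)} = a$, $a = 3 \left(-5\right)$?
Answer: $\frac{60}{7} \approx 8.5714$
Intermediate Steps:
$a = -15$
$f{\left(t \right)} = -15$
$H{\left(g,Z \right)} = \frac{12}{35}$ ($H{\left(g,Z \right)} = \frac{2 \cdot \frac{12}{10}}{7} = \frac{2 \cdot 12 \cdot \frac{1}{10}}{7} = \frac{2}{7} \cdot \frac{6}{5} = \frac{12}{35}$)
$\left(74 - 49\right) H{\left(f{\left(J \right)},1 \right)} = \left(74 - 49\right) \frac{12}{35} = 25 \cdot \frac{12}{35} = \frac{60}{7}$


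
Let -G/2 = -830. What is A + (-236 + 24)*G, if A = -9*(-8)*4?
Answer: -351632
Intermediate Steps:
G = 1660 (G = -2*(-830) = 1660)
A = 288 (A = 72*4 = 288)
A + (-236 + 24)*G = 288 + (-236 + 24)*1660 = 288 - 212*1660 = 288 - 351920 = -351632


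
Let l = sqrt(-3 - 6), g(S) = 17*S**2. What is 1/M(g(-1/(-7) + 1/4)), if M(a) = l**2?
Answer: -1/9 ≈ -0.11111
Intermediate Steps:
l = 3*I (l = sqrt(-9) = 3*I ≈ 3.0*I)
M(a) = -9 (M(a) = (3*I)**2 = -9)
1/M(g(-1/(-7) + 1/4)) = 1/(-9) = -1/9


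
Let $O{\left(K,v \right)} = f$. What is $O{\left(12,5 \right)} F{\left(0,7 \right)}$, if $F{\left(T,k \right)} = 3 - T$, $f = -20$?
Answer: $-60$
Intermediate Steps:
$O{\left(K,v \right)} = -20$
$O{\left(12,5 \right)} F{\left(0,7 \right)} = - 20 \left(3 - 0\right) = - 20 \left(3 + 0\right) = \left(-20\right) 3 = -60$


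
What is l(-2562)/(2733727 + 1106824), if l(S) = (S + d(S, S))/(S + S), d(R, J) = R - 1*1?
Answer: 5125/19678983324 ≈ 2.6043e-7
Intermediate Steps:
d(R, J) = -1 + R (d(R, J) = R - 1 = -1 + R)
l(S) = (-1 + 2*S)/(2*S) (l(S) = (S + (-1 + S))/(S + S) = (-1 + 2*S)/((2*S)) = (-1 + 2*S)*(1/(2*S)) = (-1 + 2*S)/(2*S))
l(-2562)/(2733727 + 1106824) = ((-½ - 2562)/(-2562))/(2733727 + 1106824) = -1/2562*(-5125/2)/3840551 = (5125/5124)*(1/3840551) = 5125/19678983324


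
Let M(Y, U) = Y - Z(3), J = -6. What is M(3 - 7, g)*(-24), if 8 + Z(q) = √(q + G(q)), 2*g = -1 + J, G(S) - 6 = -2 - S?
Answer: -48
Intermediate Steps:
G(S) = 4 - S (G(S) = 6 + (-2 - S) = 4 - S)
g = -7/2 (g = (-1 - 6)/2 = (½)*(-7) = -7/2 ≈ -3.5000)
Z(q) = -6 (Z(q) = -8 + √(q + (4 - q)) = -8 + √4 = -8 + 2 = -6)
M(Y, U) = 6 + Y (M(Y, U) = Y - 1*(-6) = Y + 6 = 6 + Y)
M(3 - 7, g)*(-24) = (6 + (3 - 7))*(-24) = (6 - 4)*(-24) = 2*(-24) = -48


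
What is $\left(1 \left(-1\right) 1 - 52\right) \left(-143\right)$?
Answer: $7579$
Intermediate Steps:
$\left(1 \left(-1\right) 1 - 52\right) \left(-143\right) = \left(\left(-1\right) 1 - 52\right) \left(-143\right) = \left(-1 - 52\right) \left(-143\right) = \left(-53\right) \left(-143\right) = 7579$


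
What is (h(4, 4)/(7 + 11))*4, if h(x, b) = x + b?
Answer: 16/9 ≈ 1.7778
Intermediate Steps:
h(x, b) = b + x
(h(4, 4)/(7 + 11))*4 = ((4 + 4)/(7 + 11))*4 = (8/18)*4 = (8*(1/18))*4 = (4/9)*4 = 16/9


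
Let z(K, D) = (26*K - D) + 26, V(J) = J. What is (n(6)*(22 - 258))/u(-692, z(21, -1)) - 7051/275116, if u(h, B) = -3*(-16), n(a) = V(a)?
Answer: -8122973/275116 ≈ -29.526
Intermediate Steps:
n(a) = a
z(K, D) = 26 - D + 26*K (z(K, D) = (-D + 26*K) + 26 = 26 - D + 26*K)
u(h, B) = 48
(n(6)*(22 - 258))/u(-692, z(21, -1)) - 7051/275116 = (6*(22 - 258))/48 - 7051/275116 = (6*(-236))*(1/48) - 7051*1/275116 = -1416*1/48 - 7051/275116 = -59/2 - 7051/275116 = -8122973/275116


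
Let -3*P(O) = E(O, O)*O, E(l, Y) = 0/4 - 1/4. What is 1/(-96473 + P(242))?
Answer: -6/578717 ≈ -1.0368e-5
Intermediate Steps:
E(l, Y) = -1/4 (E(l, Y) = 0*(1/4) - 1*1/4 = 0 - 1/4 = -1/4)
P(O) = O/12 (P(O) = -(-1)*O/12 = O/12)
1/(-96473 + P(242)) = 1/(-96473 + (1/12)*242) = 1/(-96473 + 121/6) = 1/(-578717/6) = -6/578717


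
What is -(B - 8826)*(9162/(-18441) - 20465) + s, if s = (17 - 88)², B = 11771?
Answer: 123505378844/2049 ≈ 6.0276e+7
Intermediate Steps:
s = 5041 (s = (-71)² = 5041)
-(B - 8826)*(9162/(-18441) - 20465) + s = -(11771 - 8826)*(9162/(-18441) - 20465) + 5041 = -2945*(9162*(-1/18441) - 20465) + 5041 = -2945*(-1018/2049 - 20465) + 5041 = -2945*(-41933803)/2049 + 5041 = -1*(-123495049835/2049) + 5041 = 123495049835/2049 + 5041 = 123505378844/2049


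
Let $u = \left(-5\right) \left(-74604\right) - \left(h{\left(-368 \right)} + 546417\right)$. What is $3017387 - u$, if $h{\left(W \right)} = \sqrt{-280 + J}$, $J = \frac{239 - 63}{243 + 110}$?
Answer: $3190784 + \frac{2 i \sqrt{8707098}}{353} \approx 3.1908 \cdot 10^{6} + 16.718 i$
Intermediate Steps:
$J = \frac{176}{353} \approx 0.49858$
$h{\left(W \right)} = \frac{2 i \sqrt{8707098}}{353}$ ($h{\left(W \right)} = \sqrt{-280 + \frac{176}{353}} = \sqrt{- \frac{98664}{353}} = \frac{2 i \sqrt{8707098}}{353}$)
$u = -173397 - \frac{2 i \sqrt{8707098}}{353}$ ($u = \left(-5\right) \left(-74604\right) - \left(\frac{2 i \sqrt{8707098}}{353} + 546417\right) = 373020 - \left(546417 + \frac{2 i \sqrt{8707098}}{353}\right) = -173397 - \frac{2 i \sqrt{8707098}}{353} \approx -1.734 \cdot 10^{5} - 16.718 i$)
$3017387 - u = 3017387 - \left(-173397 - \frac{2 i \sqrt{8707098}}{353}\right) = 3017387 + \left(173397 + \frac{2 i \sqrt{8707098}}{353}\right) = 3190784 + \frac{2 i \sqrt{8707098}}{353}$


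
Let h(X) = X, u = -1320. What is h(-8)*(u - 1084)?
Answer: 19232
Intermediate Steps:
h(-8)*(u - 1084) = -8*(-1320 - 1084) = -8*(-2404) = 19232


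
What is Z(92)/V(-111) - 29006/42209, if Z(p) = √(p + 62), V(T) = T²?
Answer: -29006/42209 + √154/12321 ≈ -0.68619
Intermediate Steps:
Z(p) = √(62 + p)
Z(92)/V(-111) - 29006/42209 = √(62 + 92)/((-111)²) - 29006/42209 = √154/12321 - 29006*1/42209 = √154*(1/12321) - 29006/42209 = √154/12321 - 29006/42209 = -29006/42209 + √154/12321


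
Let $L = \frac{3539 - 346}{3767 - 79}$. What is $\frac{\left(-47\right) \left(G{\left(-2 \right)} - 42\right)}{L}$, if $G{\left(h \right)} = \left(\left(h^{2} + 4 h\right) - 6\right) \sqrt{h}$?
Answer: $\frac{7280112}{3193} + \frac{1733360 i \sqrt{2}}{3193} \approx 2280.0 + 767.72 i$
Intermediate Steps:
$G{\left(h \right)} = \sqrt{h} \left(-6 + h^{2} + 4 h\right)$ ($G{\left(h \right)} = \left(-6 + h^{2} + 4 h\right) \sqrt{h} = \sqrt{h} \left(-6 + h^{2} + 4 h\right)$)
$L = \frac{3193}{3688}$ ($L = \frac{3193}{3767 + \left(-826 + 747\right)} = \frac{3193}{3767 - 79} = \frac{3193}{3688} \approx 0.86578$)
$\frac{\left(-47\right) \left(G{\left(-2 \right)} - 42\right)}{L} = \frac{\left(-47\right) \left(\sqrt{-2} \left(-6 + \left(-2\right)^{2} + 4 \left(-2\right)\right) - 42\right)}{\frac{3193}{3688}} = - 47 \left(i \sqrt{2} \left(-6 + 4 - 8\right) - 42\right) \frac{3688}{3193} = - 47 \left(i \sqrt{2} \left(-10\right) - 42\right) \frac{3688}{3193} = - 47 \left(- 10 i \sqrt{2} - 42\right) \frac{3688}{3193} = - 47 \left(-42 - 10 i \sqrt{2}\right) \frac{3688}{3193} = \left(1974 + 470 i \sqrt{2}\right) \frac{3688}{3193} = \frac{7280112}{3193} + \frac{1733360 i \sqrt{2}}{3193}$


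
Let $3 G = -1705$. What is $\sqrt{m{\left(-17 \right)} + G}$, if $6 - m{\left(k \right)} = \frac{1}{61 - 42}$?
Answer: $\frac{2 i \sqrt{456798}}{57} \approx 23.715 i$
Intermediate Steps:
$G = - \frac{1705}{3}$ ($G = \frac{1}{3} \left(-1705\right) = - \frac{1705}{3} \approx -568.33$)
$m{\left(k \right)} = \frac{113}{19}$ ($m{\left(k \right)} = 6 - \frac{1}{61 - 42} = 6 - \frac{1}{19} = \frac{113}{19}$)
$\sqrt{m{\left(-17 \right)} + G} = \sqrt{\frac{113}{19} - \frac{1705}{3}} = \sqrt{- \frac{32056}{57}} = \frac{2 i \sqrt{456798}}{57}$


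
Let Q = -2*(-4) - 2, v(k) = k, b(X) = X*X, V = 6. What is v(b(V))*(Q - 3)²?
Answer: 324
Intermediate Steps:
b(X) = X²
Q = 6 (Q = 8 - 2 = 6)
v(b(V))*(Q - 3)² = 6²*(6 - 3)² = 36*3² = 36*9 = 324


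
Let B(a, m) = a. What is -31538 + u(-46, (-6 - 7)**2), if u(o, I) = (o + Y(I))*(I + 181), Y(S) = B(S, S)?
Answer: 11512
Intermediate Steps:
Y(S) = S
u(o, I) = (181 + I)*(I + o) (u(o, I) = (o + I)*(I + 181) = (I + o)*(181 + I) = (181 + I)*(I + o))
-31538 + u(-46, (-6 - 7)**2) = -31538 + (((-6 - 7)**2)**2 + 181*(-6 - 7)**2 + 181*(-46) + (-6 - 7)**2*(-46)) = -31538 + (((-13)**2)**2 + 181*(-13)**2 - 8326 + (-13)**2*(-46)) = -31538 + (169**2 + 181*169 - 8326 + 169*(-46)) = -31538 + (28561 + 30589 - 8326 - 7774) = -31538 + 43050 = 11512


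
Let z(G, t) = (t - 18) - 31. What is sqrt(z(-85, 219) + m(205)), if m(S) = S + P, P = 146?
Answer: sqrt(521) ≈ 22.825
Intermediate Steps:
m(S) = 146 + S (m(S) = S + 146 = 146 + S)
z(G, t) = -49 + t (z(G, t) = (-18 + t) - 31 = -49 + t)
sqrt(z(-85, 219) + m(205)) = sqrt((-49 + 219) + (146 + 205)) = sqrt(170 + 351) = sqrt(521)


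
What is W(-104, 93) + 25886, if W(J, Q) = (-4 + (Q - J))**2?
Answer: 63135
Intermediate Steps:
W(J, Q) = (-4 + Q - J)**2
W(-104, 93) + 25886 = (4 - 104 - 1*93)**2 + 25886 = (4 - 104 - 93)**2 + 25886 = (-193)**2 + 25886 = 37249 + 25886 = 63135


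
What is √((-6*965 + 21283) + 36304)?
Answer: √51797 ≈ 227.59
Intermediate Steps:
√((-6*965 + 21283) + 36304) = √((-5790 + 21283) + 36304) = √(15493 + 36304) = √51797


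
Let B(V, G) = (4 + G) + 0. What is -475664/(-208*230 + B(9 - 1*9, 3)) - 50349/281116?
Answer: 4235755397/433761988 ≈ 9.7652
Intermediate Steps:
B(V, G) = 4 + G
-475664/(-208*230 + B(9 - 1*9, 3)) - 50349/281116 = -475664/(-208*230 + (4 + 3)) - 50349/281116 = -475664/(-47840 + 7) - 50349*1/281116 = -475664/(-47833) - 50349/281116 = -475664*(-1/47833) - 50349/281116 = 15344/1543 - 50349/281116 = 4235755397/433761988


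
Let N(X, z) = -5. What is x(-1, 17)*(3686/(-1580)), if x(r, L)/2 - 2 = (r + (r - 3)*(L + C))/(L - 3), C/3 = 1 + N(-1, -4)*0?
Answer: 97679/5530 ≈ 17.663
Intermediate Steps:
C = 3 (C = 3*(1 - 5*0) = 3*(1 + 0) = 3*1 = 3)
x(r, L) = 4 + 2*(r + (-3 + r)*(3 + L))/(-3 + L) (x(r, L) = 4 + 2*((r + (r - 3)*(L + 3))/(L - 3)) = 4 + 2*((r + (-3 + r)*(3 + L))/(-3 + L)) = 4 + 2*(r + (-3 + r)*(3 + L))/(-3 + L))
x(-1, 17)*(3686/(-1580)) = (2*(-15 - 1*17 + 4*(-1) + 17*(-1))/(-3 + 17))*(3686/(-1580)) = (2*(-15 - 17 - 4 - 17)/14)*(3686*(-1/1580)) = (2*(1/14)*(-53))*(-1843/790) = -53/7*(-1843/790) = 97679/5530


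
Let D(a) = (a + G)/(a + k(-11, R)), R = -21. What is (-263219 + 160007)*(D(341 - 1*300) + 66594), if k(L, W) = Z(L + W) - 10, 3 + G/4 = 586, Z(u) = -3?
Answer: -6882047145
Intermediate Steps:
G = 2332 (G = -12 + 4*586 = -12 + 2344 = 2332)
k(L, W) = -13 (k(L, W) = -3 - 10 = -13)
D(a) = (2332 + a)/(-13 + a) (D(a) = (a + 2332)/(a - 13) = (2332 + a)/(-13 + a))
(-263219 + 160007)*(D(341 - 1*300) + 66594) = (-263219 + 160007)*((2332 + (341 - 1*300))/(-13 + (341 - 1*300)) + 66594) = -103212*((2332 + (341 - 300))/(-13 + (341 - 300)) + 66594) = -103212*((2332 + 41)/(-13 + 41) + 66594) = -103212*(2373/28 + 66594) = -103212*((1/28)*2373 + 66594) = -103212*(339/4 + 66594) = -103212*266715/4 = -6882047145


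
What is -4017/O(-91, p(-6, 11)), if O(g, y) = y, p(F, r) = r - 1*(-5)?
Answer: -4017/16 ≈ -251.06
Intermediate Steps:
p(F, r) = 5 + r (p(F, r) = r + 5 = 5 + r)
-4017/O(-91, p(-6, 11)) = -4017/(5 + 11) = -4017/16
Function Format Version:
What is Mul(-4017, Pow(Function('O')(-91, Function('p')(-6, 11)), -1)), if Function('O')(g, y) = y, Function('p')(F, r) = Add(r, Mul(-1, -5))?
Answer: Rational(-4017, 16) ≈ -251.06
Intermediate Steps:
Function('p')(F, r) = Add(5, r) (Function('p')(F, r) = Add(r, 5) = Add(5, r))
Mul(-4017, Pow(Function('O')(-91, Function('p')(-6, 11)), -1)) = Mul(-4017, Pow(Add(5, 11), -1)) = Mul(-4017, Pow(16, -1)) = Mul(-4017, Rational(1, 16)) = Rational(-4017, 16)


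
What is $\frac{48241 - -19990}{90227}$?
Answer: $\frac{68231}{90227} \approx 0.75622$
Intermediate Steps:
$\frac{48241 - -19990}{90227} = \left(48241 + 19990\right) \frac{1}{90227} = 68231 \cdot \frac{1}{90227} = \frac{68231}{90227}$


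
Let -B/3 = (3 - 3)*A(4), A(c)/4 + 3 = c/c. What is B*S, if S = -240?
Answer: 0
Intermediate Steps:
A(c) = -8 (A(c) = -12 + 4*(c/c) = -12 + 4*1 = -12 + 4 = -8)
B = 0 (B = -3*(3 - 3)*(-8) = -0*(-8) = -3*0 = 0)
B*S = 0*(-240) = 0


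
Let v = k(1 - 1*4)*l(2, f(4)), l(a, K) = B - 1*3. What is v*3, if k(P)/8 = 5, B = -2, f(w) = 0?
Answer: -600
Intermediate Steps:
k(P) = 40 (k(P) = 8*5 = 40)
l(a, K) = -5 (l(a, K) = -2 - 1*3 = -2 - 3 = -5)
v = -200 (v = 40*(-5) = -200)
v*3 = -200*3 = -600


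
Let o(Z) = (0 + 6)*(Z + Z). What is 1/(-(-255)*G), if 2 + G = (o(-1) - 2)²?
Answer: 1/49470 ≈ 2.0214e-5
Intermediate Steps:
o(Z) = 12*Z (o(Z) = 6*(2*Z) = 12*Z)
G = 194 (G = -2 + (12*(-1) - 2)² = -2 + (-12 - 2)² = -2 + (-14)² = -2 + 196 = 194)
1/(-(-255)*G) = 1/(-(-255)*194) = 1/(-255*(-194)) = 1/49470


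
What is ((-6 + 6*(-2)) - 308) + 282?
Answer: -44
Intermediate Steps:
((-6 + 6*(-2)) - 308) + 282 = ((-6 - 12) - 308) + 282 = (-18 - 308) + 282 = -326 + 282 = -44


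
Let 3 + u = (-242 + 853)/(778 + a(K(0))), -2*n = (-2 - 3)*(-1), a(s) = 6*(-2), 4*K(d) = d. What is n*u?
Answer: 8435/1532 ≈ 5.5059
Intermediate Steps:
K(d) = d/4
a(s) = -12
n = -5/2 (n = -(-2 - 3)*(-1)/2 = -(-5)*(-1)/2 = -1/2*5 = -5/2 ≈ -2.5000)
u = -1687/766 (u = -3 + (-242 + 853)/(778 - 12) = -3 + 611/766 = -1687/766 ≈ -2.2024)
n*u = -5/2*(-1687/766) = 8435/1532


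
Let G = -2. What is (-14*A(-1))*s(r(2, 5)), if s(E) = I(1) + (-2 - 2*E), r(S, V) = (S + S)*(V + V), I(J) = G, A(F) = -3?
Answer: -3528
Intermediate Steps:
I(J) = -2
r(S, V) = 4*S*V (r(S, V) = (2*S)*(2*V) = 4*S*V)
s(E) = -4 - 2*E (s(E) = -2 + (-2 - 2*E) = -4 - 2*E)
(-14*A(-1))*s(r(2, 5)) = (-14*(-3))*(-4 - 8*2*5) = 42*(-4 - 2*40) = 42*(-4 - 80) = 42*(-84) = -3528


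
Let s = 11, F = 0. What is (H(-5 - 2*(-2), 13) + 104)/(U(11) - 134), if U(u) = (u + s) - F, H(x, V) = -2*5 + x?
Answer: -93/112 ≈ -0.83036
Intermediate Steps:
H(x, V) = -10 + x
U(u) = 11 + u (U(u) = (u + 11) - 1*0 = (11 + u) + 0 = 11 + u)
(H(-5 - 2*(-2), 13) + 104)/(U(11) - 134) = ((-10 + (-5 - 2*(-2))) + 104)/((11 + 11) - 134) = ((-10 + (-5 + 4)) + 104)/(22 - 134) = ((-10 - 1) + 104)/(-112) = (-11 + 104)*(-1/112) = 93*(-1/112) = -93/112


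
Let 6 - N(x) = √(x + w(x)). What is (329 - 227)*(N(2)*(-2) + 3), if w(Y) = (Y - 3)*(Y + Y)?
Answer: -918 + 204*I*√2 ≈ -918.0 + 288.5*I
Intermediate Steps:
w(Y) = 2*Y*(-3 + Y) (w(Y) = (-3 + Y)*(2*Y) = 2*Y*(-3 + Y))
N(x) = 6 - √(x + 2*x*(-3 + x))
(329 - 227)*(N(2)*(-2) + 3) = (329 - 227)*((6 - √(2*(-5 + 2*2)))*(-2) + 3) = 102*((6 - √(2*(-5 + 4)))*(-2) + 3) = 102*((6 - √(2*(-1)))*(-2) + 3) = 102*((6 - √(-2))*(-2) + 3) = 102*((6 - I*√2)*(-2) + 3) = 102*((-12 + 2*I*√2) + 3) = 102*(-9 + 2*I*√2) = -918 + 204*I*√2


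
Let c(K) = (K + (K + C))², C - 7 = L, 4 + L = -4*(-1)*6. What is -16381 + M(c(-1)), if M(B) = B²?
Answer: 374244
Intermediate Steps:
L = 20 (L = -4 - 4*(-1)*6 = -4 + 4*6 = -4 + 24 = 20)
C = 27 (C = 7 + 20 = 27)
c(K) = (27 + 2*K)² (c(K) = (K + (K + 27))² = (K + (27 + K))² = (27 + 2*K)²)
-16381 + M(c(-1)) = -16381 + ((27 + 2*(-1))²)² = -16381 + ((27 - 2)²)² = -16381 + (25²)² = -16381 + 625² = -16381 + 390625 = 374244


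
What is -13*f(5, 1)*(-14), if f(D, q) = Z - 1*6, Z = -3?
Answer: -1638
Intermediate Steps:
f(D, q) = -9 (f(D, q) = -3 - 1*6 = -3 - 6 = -9)
-13*f(5, 1)*(-14) = -13*(-9)*(-14) = 117*(-14) = -1638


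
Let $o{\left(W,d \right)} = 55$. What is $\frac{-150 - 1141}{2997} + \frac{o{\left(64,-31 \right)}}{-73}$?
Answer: $- \frac{259078}{218781} \approx -1.1842$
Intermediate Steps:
$\frac{-150 - 1141}{2997} + \frac{o{\left(64,-31 \right)}}{-73} = \frac{-150 - 1141}{2997} + \frac{55}{-73} = \left(-150 - 1141\right) \frac{1}{2997} + 55 \left(- \frac{1}{73}\right) = \left(-1291\right) \frac{1}{2997} - \frac{55}{73} = - \frac{1291}{2997} - \frac{55}{73} = - \frac{259078}{218781}$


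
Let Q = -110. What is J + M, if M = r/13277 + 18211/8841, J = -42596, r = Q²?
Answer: -454513916075/10671087 ≈ -42593.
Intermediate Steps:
r = 12100 (r = (-110)² = 12100)
M = 31705777/10671087 (M = 12100/13277 + 18211/8841 = 12100*(1/13277) + 18211*(1/8841) = 1100/1207 + 18211/8841 = 31705777/10671087 ≈ 2.9712)
J + M = -42596 + 31705777/10671087 = -454513916075/10671087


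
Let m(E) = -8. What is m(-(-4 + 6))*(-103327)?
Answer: 826616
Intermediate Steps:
m(-(-4 + 6))*(-103327) = -8*(-103327) = 826616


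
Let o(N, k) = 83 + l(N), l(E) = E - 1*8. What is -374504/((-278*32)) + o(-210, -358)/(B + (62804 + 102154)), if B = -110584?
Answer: 1272629971/30231944 ≈ 42.096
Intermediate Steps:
l(E) = -8 + E (l(E) = E - 8 = -8 + E)
o(N, k) = 75 + N (o(N, k) = 83 + (-8 + N) = 75 + N)
-374504/((-278*32)) + o(-210, -358)/(B + (62804 + 102154)) = -374504/((-278*32)) + (75 - 210)/(-110584 + (62804 + 102154)) = -374504/(-8896) - 135/(-110584 + 164958) = -374504*(-1/8896) - 135/54374 = 46813/1112 - 135*1/54374 = 46813/1112 - 135/54374 = 1272629971/30231944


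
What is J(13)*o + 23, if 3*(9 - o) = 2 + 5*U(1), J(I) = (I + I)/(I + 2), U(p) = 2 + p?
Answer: 259/9 ≈ 28.778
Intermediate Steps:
J(I) = 2*I/(2 + I) (J(I) = (2*I)/(2 + I) = 2*I/(2 + I))
o = 10/3 (o = 9 - (2 + 5*(2 + 1))/3 = 9 - (2 + 5*3)/3 = 9 - (2 + 15)/3 = 9 - 1/3*17 = 9 - 17/3 = 10/3 ≈ 3.3333)
J(13)*o + 23 = (2*13/(2 + 13))*(10/3) + 23 = (2*13/15)*(10/3) + 23 = (2*13*(1/15))*(10/3) + 23 = (26/15)*(10/3) + 23 = 52/9 + 23 = 259/9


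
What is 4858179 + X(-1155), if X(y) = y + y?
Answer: 4855869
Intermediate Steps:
X(y) = 2*y
4858179 + X(-1155) = 4858179 + 2*(-1155) = 4858179 - 2310 = 4855869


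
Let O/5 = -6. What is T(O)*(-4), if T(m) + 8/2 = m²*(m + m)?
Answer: 216016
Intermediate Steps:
O = -30 (O = 5*(-6) = -30)
T(m) = -4 + 2*m³ (T(m) = -4 + m²*(m + m) = -4 + m²*(2*m) = -4 + 2*m³)
T(O)*(-4) = (-4 + 2*(-30)³)*(-4) = (-4 + 2*(-27000))*(-4) = (-4 - 54000)*(-4) = -54004*(-4) = 216016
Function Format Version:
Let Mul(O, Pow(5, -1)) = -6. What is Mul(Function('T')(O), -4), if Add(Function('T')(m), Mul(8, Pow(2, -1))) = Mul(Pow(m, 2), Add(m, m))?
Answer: 216016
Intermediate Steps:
O = -30 (O = Mul(5, -6) = -30)
Function('T')(m) = Add(-4, Mul(2, Pow(m, 3))) (Function('T')(m) = Add(-4, Mul(Pow(m, 2), Add(m, m))) = Add(-4, Mul(Pow(m, 2), Mul(2, m))) = Add(-4, Mul(2, Pow(m, 3))))
Mul(Function('T')(O), -4) = Mul(Add(-4, Mul(2, Pow(-30, 3))), -4) = Mul(Add(-4, Mul(2, -27000)), -4) = Mul(Add(-4, -54000), -4) = Mul(-54004, -4) = 216016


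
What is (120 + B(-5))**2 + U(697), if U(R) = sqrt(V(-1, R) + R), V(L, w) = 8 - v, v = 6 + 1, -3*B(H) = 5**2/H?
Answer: 133225/9 + sqrt(698) ≈ 14829.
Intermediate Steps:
B(H) = -25/(3*H) (B(H) = -5**2/(3*H) = -25/(3*H))
v = 7
V(L, w) = 1 (V(L, w) = 8 - 1*7 = 8 - 7 = 1)
U(R) = sqrt(1 + R)
(120 + B(-5))**2 + U(697) = (120 - 25/3/(-5))**2 + sqrt(1 + 697) = (120 - 25/3*(-1/5))**2 + sqrt(698) = (120 + 5/3)**2 + sqrt(698) = (365/3)**2 + sqrt(698) = 133225/9 + sqrt(698)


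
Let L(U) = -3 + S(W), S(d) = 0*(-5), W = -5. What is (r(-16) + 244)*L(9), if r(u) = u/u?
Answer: -735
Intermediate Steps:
r(u) = 1
S(d) = 0
L(U) = -3 (L(U) = -3 + 0 = -3)
(r(-16) + 244)*L(9) = (1 + 244)*(-3) = 245*(-3) = -735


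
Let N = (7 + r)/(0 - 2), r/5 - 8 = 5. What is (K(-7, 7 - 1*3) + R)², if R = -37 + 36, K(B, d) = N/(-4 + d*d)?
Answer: 16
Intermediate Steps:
r = 65 (r = 40 + 5*5 = 40 + 25 = 65)
N = -36 (N = (7 + 65)/(0 - 2) = 72/(-2) = 72*(-½) = -36)
K(B, d) = -36/(-4 + d²) (K(B, d) = -36/(-4 + d*d) = -36/(-4 + d²))
R = -1
(K(-7, 7 - 1*3) + R)² = (-36/(-4 + (7 - 1*3)²) - 1)² = (-36/(-4 + (7 - 3)²) - 1)² = (-36/(-4 + 4²) - 1)² = (-36/(-4 + 16) - 1)² = (-36/12 - 1)² = (-36*1/12 - 1)² = (-3 - 1)² = (-4)² = 16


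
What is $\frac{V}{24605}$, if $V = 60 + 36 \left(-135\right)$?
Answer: $- \frac{960}{4921} \approx -0.19508$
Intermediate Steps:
$V = -4800$ ($V = 60 - 4860 = -4800$)
$\frac{V}{24605} = - \frac{4800}{24605} = \left(-4800\right) \frac{1}{24605} = - \frac{960}{4921}$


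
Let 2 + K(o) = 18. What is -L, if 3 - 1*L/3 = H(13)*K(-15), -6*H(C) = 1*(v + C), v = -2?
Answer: -97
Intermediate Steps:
K(o) = 16 (K(o) = -2 + 18 = 16)
H(C) = 1/3 - C/6 (H(C) = -(-2 + C)/6 = 1/3 - C/6)
L = 97 (L = 9 - 3*(1/3 - 1/6*13)*16 = 9 - 3*(1/3 - 13/6)*16 = 9 - (-11)*16/2 = 9 - 3*(-88/3) = 9 + 88 = 97)
-L = -1*97 = -97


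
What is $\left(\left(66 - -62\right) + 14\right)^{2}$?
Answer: $20164$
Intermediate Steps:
$\left(\left(66 - -62\right) + 14\right)^{2} = \left(\left(66 + 62\right) + 14\right)^{2} = \left(128 + 14\right)^{2} = 142^{2} = 20164$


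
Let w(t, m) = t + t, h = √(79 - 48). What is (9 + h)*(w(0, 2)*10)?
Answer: 0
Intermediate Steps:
h = √31 ≈ 5.5678
w(t, m) = 2*t
(9 + h)*(w(0, 2)*10) = (9 + √31)*((2*0)*10) = (9 + √31)*(0*10) = (9 + √31)*0 = 0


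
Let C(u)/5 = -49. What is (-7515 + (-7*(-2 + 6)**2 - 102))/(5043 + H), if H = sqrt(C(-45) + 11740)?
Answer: -38977347/25420354 + 85019*sqrt(95)/25420354 ≈ -1.5007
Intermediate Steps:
C(u) = -245 (C(u) = 5*(-49) = -245)
H = 11*sqrt(95) (H = sqrt(-245 + 11740) = sqrt(11495) = 11*sqrt(95) ≈ 107.21)
(-7515 + (-7*(-2 + 6)**2 - 102))/(5043 + H) = (-7515 + (-7*(-2 + 6)**2 - 102))/(5043 + 11*sqrt(95)) = (-7515 + (-7*4**2 - 102))/(5043 + 11*sqrt(95)) = (-7515 + (-7*16 - 102))/(5043 + 11*sqrt(95)) = (-7515 + (-112 - 102))/(5043 + 11*sqrt(95)) = (-7515 - 214)/(5043 + 11*sqrt(95)) = -7729/(5043 + 11*sqrt(95))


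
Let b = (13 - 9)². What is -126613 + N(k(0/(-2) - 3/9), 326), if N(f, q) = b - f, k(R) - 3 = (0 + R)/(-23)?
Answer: -8735401/69 ≈ -1.2660e+5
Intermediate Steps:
k(R) = 3 - R/23 (k(R) = 3 + (0 + R)/(-23) = 3 + R*(-1/23) = 3 - R/23)
b = 16 (b = 4² = 16)
N(f, q) = 16 - f
-126613 + N(k(0/(-2) - 3/9), 326) = -126613 + (16 - (3 - (0/(-2) - 3/9)/23)) = -126613 + (16 - (3 - (0*(-½) - 3*⅑)/23)) = -126613 + (16 - (3 - (0 - ⅓)/23)) = -126613 + (16 - (3 - 1/23*(-⅓))) = -126613 + (16 - (3 + 1/69)) = -126613 + (16 - 1*208/69) = -126613 + (16 - 208/69) = -126613 + 896/69 = -8735401/69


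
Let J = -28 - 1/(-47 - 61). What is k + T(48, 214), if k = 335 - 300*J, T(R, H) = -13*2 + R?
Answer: 78788/9 ≈ 8754.2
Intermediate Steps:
J = -3023/108 (J = -28 - 1/(-108) = -28 - 1*(-1/108) = -28 + 1/108 = -3023/108 ≈ -27.991)
T(R, H) = -26 + R
k = 78590/9 (k = 335 - 300*(-3023/108) = 335 + 75575/9 = 78590/9 ≈ 8732.2)
k + T(48, 214) = 78590/9 + (-26 + 48) = 78590/9 + 22 = 78788/9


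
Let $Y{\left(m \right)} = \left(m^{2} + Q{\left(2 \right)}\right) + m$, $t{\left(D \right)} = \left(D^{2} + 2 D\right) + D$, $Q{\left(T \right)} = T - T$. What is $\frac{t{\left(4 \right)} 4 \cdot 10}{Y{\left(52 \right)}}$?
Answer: $\frac{280}{689} \approx 0.40639$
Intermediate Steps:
$Q{\left(T \right)} = 0$
$t{\left(D \right)} = D^{2} + 3 D$
$Y{\left(m \right)} = m + m^{2}$ ($Y{\left(m \right)} = \left(m^{2} + 0\right) + m = m^{2} + m = m + m^{2}$)
$\frac{t{\left(4 \right)} 4 \cdot 10}{Y{\left(52 \right)}} = \frac{4 \left(3 + 4\right) 4 \cdot 10}{52 \left(1 + 52\right)} = \frac{4 \cdot 7 \cdot 4 \cdot 10}{52 \cdot 53} = \frac{28 \cdot 4 \cdot 10}{2756} = 112 \cdot 10 \cdot \frac{1}{2756} = 1120 \cdot \frac{1}{2756} = \frac{280}{689}$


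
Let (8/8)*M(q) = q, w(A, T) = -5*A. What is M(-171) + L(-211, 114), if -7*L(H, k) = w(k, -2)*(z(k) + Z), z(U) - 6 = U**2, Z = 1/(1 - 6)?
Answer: 1058547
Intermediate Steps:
M(q) = q
Z = -1/5 (Z = 1/(-5) = -1/5 ≈ -0.20000)
z(U) = 6 + U**2
L(H, k) = 5*k*(29/5 + k**2)/7 (L(H, k) = -(-5*k)*((6 + k**2) - 1/5)/7 = -(-5*k)*(29/5 + k**2)/7 = -(-5)*k*(29/5 + k**2)/7 = 5*k*(29/5 + k**2)/7)
M(-171) + L(-211, 114) = -171 + (1/7)*114*(29 + 5*114**2) = -171 + (1/7)*114*(29 + 5*12996) = -171 + (1/7)*114*(29 + 64980) = -171 + (1/7)*114*65009 = -171 + 1058718 = 1058547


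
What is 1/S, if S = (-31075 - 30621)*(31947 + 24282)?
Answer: -1/3469104384 ≈ -2.8826e-10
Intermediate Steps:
S = -3469104384 (S = -61696*56229 = -3469104384)
1/S = 1/(-3469104384) = -1/3469104384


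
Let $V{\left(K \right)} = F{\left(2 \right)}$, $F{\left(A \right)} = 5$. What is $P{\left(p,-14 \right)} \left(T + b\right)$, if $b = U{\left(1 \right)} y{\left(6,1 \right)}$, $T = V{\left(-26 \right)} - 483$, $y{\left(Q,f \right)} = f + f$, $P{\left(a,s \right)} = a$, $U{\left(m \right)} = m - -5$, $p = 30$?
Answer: $-13980$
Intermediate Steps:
$U{\left(m \right)} = 5 + m$ ($U{\left(m \right)} = m + 5 = 5 + m$)
$V{\left(K \right)} = 5$
$y{\left(Q,f \right)} = 2 f$
$T = -478$ ($T = 5 - 483 = -478$)
$b = 12$ ($b = \left(5 + 1\right) 2 \cdot 1 = 6 \cdot 2 = 12$)
$P{\left(p,-14 \right)} \left(T + b\right) = 30 \left(-478 + 12\right) = 30 \left(-466\right) = -13980$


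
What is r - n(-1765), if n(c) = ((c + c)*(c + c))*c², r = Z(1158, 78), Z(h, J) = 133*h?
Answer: -38818507048486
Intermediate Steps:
r = 154014 (r = 133*1158 = 154014)
n(c) = 4*c⁴ (n(c) = ((2*c)*(2*c))*c² = (4*c²)*c² = 4*c⁴)
r - n(-1765) = 154014 - 4*(-1765)⁴ = 154014 - 4*9704626800625 = 154014 - 1*38818507202500 = 154014 - 38818507202500 = -38818507048486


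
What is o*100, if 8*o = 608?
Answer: 7600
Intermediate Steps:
o = 76 (o = (⅛)*608 = 76)
o*100 = 76*100 = 7600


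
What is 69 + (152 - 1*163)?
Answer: 58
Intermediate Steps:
69 + (152 - 1*163) = 69 + (152 - 163) = 69 - 11 = 58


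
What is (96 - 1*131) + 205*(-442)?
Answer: -90645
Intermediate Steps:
(96 - 1*131) + 205*(-442) = (96 - 131) - 90610 = -35 - 90610 = -90645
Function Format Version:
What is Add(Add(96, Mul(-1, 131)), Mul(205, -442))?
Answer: -90645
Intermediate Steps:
Add(Add(96, Mul(-1, 131)), Mul(205, -442)) = Add(Add(96, -131), -90610) = Add(-35, -90610) = -90645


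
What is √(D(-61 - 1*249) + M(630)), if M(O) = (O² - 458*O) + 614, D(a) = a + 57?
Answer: √108721 ≈ 329.73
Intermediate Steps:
D(a) = 57 + a
M(O) = 614 + O² - 458*O
√(D(-61 - 1*249) + M(630)) = √((57 + (-61 - 1*249)) + (614 + 630² - 458*630)) = √((57 + (-61 - 249)) + (614 + 396900 - 288540)) = √((57 - 310) + 108974) = √(-253 + 108974) = √108721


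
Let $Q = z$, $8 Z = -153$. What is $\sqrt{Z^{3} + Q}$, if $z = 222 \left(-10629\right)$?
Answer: $\frac{3 i \sqrt{269270274}}{32} \approx 1538.4 i$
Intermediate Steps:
$Z = - \frac{153}{8}$ ($Z = \frac{1}{8} \left(-153\right) = - \frac{153}{8} \approx -19.125$)
$z = -2359638$
$Q = -2359638$
$\sqrt{Z^{3} + Q} = \sqrt{\left(- \frac{153}{8}\right)^{3} - 2359638} = \sqrt{- \frac{3581577}{512} - 2359638} = \sqrt{- \frac{1211716233}{512}} = \frac{3 i \sqrt{269270274}}{32}$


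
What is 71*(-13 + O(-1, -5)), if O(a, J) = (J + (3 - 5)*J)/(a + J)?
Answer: -5893/6 ≈ -982.17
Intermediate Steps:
O(a, J) = -J/(J + a) (O(a, J) = (J - 2*J)/(J + a) = (-J)/(J + a) = -J/(J + a))
71*(-13 + O(-1, -5)) = 71*(-13 - 1*(-5)/(-5 - 1)) = 71*(-13 - 1*(-5)/(-6)) = 71*(-13 - 1*(-5)*(-1/6)) = 71*(-13 - 5/6) = 71*(-83/6) = -5893/6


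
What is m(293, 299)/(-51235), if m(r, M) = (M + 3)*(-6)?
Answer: 1812/51235 ≈ 0.035366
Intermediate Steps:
m(r, M) = -18 - 6*M (m(r, M) = (3 + M)*(-6) = -18 - 6*M)
m(293, 299)/(-51235) = (-18 - 6*299)/(-51235) = (-18 - 1794)*(-1/51235) = -1812*(-1/51235) = 1812/51235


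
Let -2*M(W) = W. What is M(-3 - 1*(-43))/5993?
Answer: -20/5993 ≈ -0.0033372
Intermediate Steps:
M(W) = -W/2
M(-3 - 1*(-43))/5993 = -(-3 - 1*(-43))/2/5993 = -(-3 + 43)/2*(1/5993) = -½*40*(1/5993) = -20*1/5993 = -20/5993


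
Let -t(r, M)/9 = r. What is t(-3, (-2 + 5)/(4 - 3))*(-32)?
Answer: -864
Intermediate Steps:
t(r, M) = -9*r
t(-3, (-2 + 5)/(4 - 3))*(-32) = -9*(-3)*(-32) = 27*(-32) = -864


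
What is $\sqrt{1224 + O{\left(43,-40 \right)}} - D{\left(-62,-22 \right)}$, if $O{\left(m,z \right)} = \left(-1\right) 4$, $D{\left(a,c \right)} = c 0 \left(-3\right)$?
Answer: $2 \sqrt{305} \approx 34.928$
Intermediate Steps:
$D{\left(a,c \right)} = 0$ ($D{\left(a,c \right)} = 0 \left(-3\right) = 0$)
$O{\left(m,z \right)} = -4$
$\sqrt{1224 + O{\left(43,-40 \right)}} - D{\left(-62,-22 \right)} = \sqrt{1224 - 4} - 0 = \sqrt{1220} + 0 = 2 \sqrt{305} + 0 = 2 \sqrt{305}$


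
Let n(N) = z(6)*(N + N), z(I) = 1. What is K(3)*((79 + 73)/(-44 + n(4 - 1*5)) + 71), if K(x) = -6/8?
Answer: -4671/92 ≈ -50.772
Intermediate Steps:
K(x) = -¾ (K(x) = -6*⅛ = -¾)
n(N) = 2*N (n(N) = 1*(N + N) = 1*(2*N) = 2*N)
K(3)*((79 + 73)/(-44 + n(4 - 1*5)) + 71) = -3*((79 + 73)/(-44 + 2*(4 - 1*5)) + 71)/4 = -3*(152/(-44 + 2*(4 - 5)) + 71)/4 = -3*(152/(-44 + 2*(-1)) + 71)/4 = -3*(152/(-44 - 2) + 71)/4 = -3*(152/(-46) + 71)/4 = -3*(152*(-1/46) + 71)/4 = -3*(-76/23 + 71)/4 = -¾*1557/23 = -4671/92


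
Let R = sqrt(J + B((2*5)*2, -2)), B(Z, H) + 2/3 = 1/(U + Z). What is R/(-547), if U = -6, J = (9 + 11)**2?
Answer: -5*sqrt(28182)/22974 ≈ -0.036536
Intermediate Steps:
J = 400 (J = 20**2 = 400)
B(Z, H) = -2/3 + 1/(-6 + Z)
R = 5*sqrt(28182)/42 (R = sqrt(400 + (15 - 2*2*5*2)/(3*(-6 + (2*5)*2))) = sqrt(400 + (15 - 20*2)/(3*(-6 + 10*2))) = sqrt(400 + (15 - 2*20)/(3*(-6 + 20))) = sqrt(400 + (1/3)*(15 - 40)/14) = sqrt(400 + (1/3)*(1/14)*(-25)) = sqrt(400 - 25/42) = sqrt(16775/42) = 5*sqrt(28182)/42 ≈ 19.985)
R/(-547) = (5*sqrt(28182)/42)/(-547) = (5*sqrt(28182)/42)*(-1/547) = -5*sqrt(28182)/22974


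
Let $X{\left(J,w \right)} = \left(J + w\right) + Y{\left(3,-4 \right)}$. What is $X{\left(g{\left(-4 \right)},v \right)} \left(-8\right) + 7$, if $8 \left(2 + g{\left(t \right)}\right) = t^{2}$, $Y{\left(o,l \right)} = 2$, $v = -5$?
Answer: $31$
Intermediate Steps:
$g{\left(t \right)} = -2 + \frac{t^{2}}{8}$
$X{\left(J,w \right)} = 2 + J + w$ ($X{\left(J,w \right)} = \left(J + w\right) + 2 = 2 + J + w$)
$X{\left(g{\left(-4 \right)},v \right)} \left(-8\right) + 7 = \left(2 - \left(2 - \frac{\left(-4\right)^{2}}{8}\right) - 5\right) \left(-8\right) + 7 = \left(2 + \left(-2 + \frac{1}{8} \cdot 16\right) - 5\right) \left(-8\right) + 7 = \left(2 + \left(-2 + 2\right) - 5\right) \left(-8\right) + 7 = \left(2 + 0 - 5\right) \left(-8\right) + 7 = \left(-3\right) \left(-8\right) + 7 = 24 + 7 = 31$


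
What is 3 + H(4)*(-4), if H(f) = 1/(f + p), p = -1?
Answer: 5/3 ≈ 1.6667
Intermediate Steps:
H(f) = 1/(-1 + f) (H(f) = 1/(f - 1) = 1/(-1 + f))
3 + H(4)*(-4) = 3 - 4/(-1 + 4) = 3 - 4/3 = 5/3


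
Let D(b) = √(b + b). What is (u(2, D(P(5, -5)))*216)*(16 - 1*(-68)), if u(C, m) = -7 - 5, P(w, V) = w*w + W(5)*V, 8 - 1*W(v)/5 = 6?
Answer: -217728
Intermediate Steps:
W(v) = 10 (W(v) = 40 - 5*6 = 40 - 30 = 10)
P(w, V) = w² + 10*V (P(w, V) = w*w + 10*V = w² + 10*V)
D(b) = √2*√b (D(b) = √(2*b) = √2*√b)
u(C, m) = -12
(u(2, D(P(5, -5)))*216)*(16 - 1*(-68)) = (-12*216)*(16 - 1*(-68)) = -2592*(16 + 68) = -2592*84 = -217728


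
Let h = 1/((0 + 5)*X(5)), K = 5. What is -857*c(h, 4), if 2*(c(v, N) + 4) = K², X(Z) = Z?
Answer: -14569/2 ≈ -7284.5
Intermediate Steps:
h = 1/25 (h = 1/((0 + 5)*5) = (⅕)/5 = (⅕)*(⅕) = 1/25 ≈ 0.040000)
c(v, N) = 17/2 (c(v, N) = -4 + (½)*5² = -4 + (½)*25 = -4 + 25/2 = 17/2)
-857*c(h, 4) = -857*17/2 = -14569/2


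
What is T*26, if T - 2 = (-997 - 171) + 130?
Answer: -26936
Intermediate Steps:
T = -1036 (T = 2 + ((-997 - 171) + 130) = 2 + (-1168 + 130) = 2 - 1038 = -1036)
T*26 = -1036*26 = -26936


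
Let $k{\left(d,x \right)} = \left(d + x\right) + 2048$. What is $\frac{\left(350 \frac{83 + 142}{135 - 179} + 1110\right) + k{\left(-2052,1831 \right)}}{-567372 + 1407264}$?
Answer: $\frac{8413}{6159208} \approx 0.0013659$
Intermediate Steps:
$k{\left(d,x \right)} = 2048 + d + x$
$\frac{\left(350 \frac{83 + 142}{135 - 179} + 1110\right) + k{\left(-2052,1831 \right)}}{-567372 + 1407264} = \frac{\left(350 \frac{83 + 142}{135 - 179} + 1110\right) + \left(2048 - 2052 + 1831\right)}{-567372 + 1407264} = \frac{\left(350 \frac{225}{-44} + 1110\right) + 1827}{839892} = \left(\left(350 \cdot 225 \left(- \frac{1}{44}\right) + 1110\right) + 1827\right) \frac{1}{839892} = \left(\left(350 \left(- \frac{225}{44}\right) + 1110\right) + 1827\right) \frac{1}{839892} = \left(\left(- \frac{39375}{22} + 1110\right) + 1827\right) \frac{1}{839892} = \left(- \frac{14955}{22} + 1827\right) \frac{1}{839892} = \frac{25239}{22} \cdot \frac{1}{839892} = \frac{8413}{6159208}$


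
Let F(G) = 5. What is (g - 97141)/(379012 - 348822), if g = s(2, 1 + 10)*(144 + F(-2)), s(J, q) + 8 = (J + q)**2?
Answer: -36576/15095 ≈ -2.4231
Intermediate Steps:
s(J, q) = -8 + (J + q)**2
g = 23989 (g = (-8 + (2 + (1 + 10))**2)*(144 + 5) = (-8 + (2 + 11)**2)*149 = (-8 + 13**2)*149 = (-8 + 169)*149 = 161*149 = 23989)
(g - 97141)/(379012 - 348822) = (23989 - 97141)/(379012 - 348822) = -73152/30190 = -73152*1/30190 = -36576/15095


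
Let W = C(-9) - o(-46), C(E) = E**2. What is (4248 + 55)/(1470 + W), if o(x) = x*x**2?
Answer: 4303/98887 ≈ 0.043514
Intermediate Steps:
o(x) = x**3
W = 97417 (W = (-9)**2 - 1*(-46)**3 = 81 - 1*(-97336) = 81 + 97336 = 97417)
(4248 + 55)/(1470 + W) = (4248 + 55)/(1470 + 97417) = 4303/98887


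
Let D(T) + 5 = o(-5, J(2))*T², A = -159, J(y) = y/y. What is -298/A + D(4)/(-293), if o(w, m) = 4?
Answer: 77933/46587 ≈ 1.6728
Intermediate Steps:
J(y) = 1
D(T) = -5 + 4*T²
-298/A + D(4)/(-293) = -298/(-159) + (-5 + 4*4²)/(-293) = -298*(-1/159) + (-5 + 4*16)*(-1/293) = 298/159 + (-5 + 64)*(-1/293) = 298/159 + 59*(-1/293) = 298/159 - 59/293 = 77933/46587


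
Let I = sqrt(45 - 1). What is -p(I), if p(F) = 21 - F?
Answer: -21 + 2*sqrt(11) ≈ -14.367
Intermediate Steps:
I = 2*sqrt(11) (I = sqrt(44) = 2*sqrt(11) ≈ 6.6332)
-p(I) = -(21 - 2*sqrt(11)) = -21 + 2*sqrt(11)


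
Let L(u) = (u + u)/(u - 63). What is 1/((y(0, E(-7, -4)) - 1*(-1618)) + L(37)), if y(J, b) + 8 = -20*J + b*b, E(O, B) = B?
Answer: 13/21101 ≈ 0.00061608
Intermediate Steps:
L(u) = 2*u/(-63 + u) (L(u) = (2*u)/(-63 + u) = 2*u/(-63 + u))
y(J, b) = -8 + b² - 20*J (y(J, b) = -8 + (-20*J + b*b) = -8 + (-20*J + b²) = -8 + (b² - 20*J) = -8 + b² - 20*J)
1/((y(0, E(-7, -4)) - 1*(-1618)) + L(37)) = 1/(((-8 + (-4)² - 20*0) - 1*(-1618)) + 2*37/(-63 + 37)) = 1/(((-8 + 16 + 0) + 1618) + 2*37/(-26)) = 1/((8 + 1618) + 2*37*(-1/26)) = 1/(1626 - 37/13) = 1/(21101/13) = 13/21101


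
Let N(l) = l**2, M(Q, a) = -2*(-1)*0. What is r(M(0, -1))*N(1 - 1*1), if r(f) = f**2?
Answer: 0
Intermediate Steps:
M(Q, a) = 0 (M(Q, a) = 2*0 = 0)
r(M(0, -1))*N(1 - 1*1) = 0**2*(1 - 1*1)**2 = 0*(1 - 1)**2 = 0*0**2 = 0*0 = 0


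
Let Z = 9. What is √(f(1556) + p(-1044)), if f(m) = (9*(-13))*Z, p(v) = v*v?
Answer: 9*√13443 ≈ 1043.5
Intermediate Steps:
p(v) = v²
f(m) = -1053 (f(m) = (9*(-13))*9 = -117*9 = -1053)
√(f(1556) + p(-1044)) = √(-1053 + (-1044)²) = √(-1053 + 1089936) = √1088883 = 9*√13443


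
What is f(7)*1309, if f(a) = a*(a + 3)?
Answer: 91630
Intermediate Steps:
f(a) = a*(3 + a)
f(7)*1309 = (7*(3 + 7))*1309 = (7*10)*1309 = 70*1309 = 91630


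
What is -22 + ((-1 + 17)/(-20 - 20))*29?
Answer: -168/5 ≈ -33.600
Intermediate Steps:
-22 + ((-1 + 17)/(-20 - 20))*29 = -22 + (16/(-40))*29 = -22 + (16*(-1/40))*29 = -22 - 2/5*29 = -22 - 58/5 = -168/5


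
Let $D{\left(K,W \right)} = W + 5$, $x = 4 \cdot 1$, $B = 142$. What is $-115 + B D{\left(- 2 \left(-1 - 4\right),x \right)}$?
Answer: $1163$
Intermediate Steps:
$x = 4$
$D{\left(K,W \right)} = 5 + W$
$-115 + B D{\left(- 2 \left(-1 - 4\right),x \right)} = -115 + 142 \left(5 + 4\right) = -115 + 142 \cdot 9 = -115 + 1278 = 1163$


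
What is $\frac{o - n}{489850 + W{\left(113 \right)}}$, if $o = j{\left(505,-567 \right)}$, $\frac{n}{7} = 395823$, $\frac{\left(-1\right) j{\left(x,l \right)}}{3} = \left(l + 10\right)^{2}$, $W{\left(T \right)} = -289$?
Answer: $- \frac{1233836}{163187} \approx -7.5609$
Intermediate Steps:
$j{\left(x,l \right)} = - 3 \left(10 + l\right)^{2}$ ($j{\left(x,l \right)} = - 3 \left(l + 10\right)^{2} = - 3 \left(10 + l\right)^{2}$)
$n = 2770761$ ($n = 7 \cdot 395823 = 2770761$)
$o = -930747$ ($o = - 3 \left(10 - 567\right)^{2} = - 3 \left(-557\right)^{2} = \left(-3\right) 310249 = -930747$)
$\frac{o - n}{489850 + W{\left(113 \right)}} = \frac{-930747 - 2770761}{489850 - 289} = \frac{-930747 - 2770761}{489561} = \left(-3701508\right) \frac{1}{489561} = - \frac{1233836}{163187}$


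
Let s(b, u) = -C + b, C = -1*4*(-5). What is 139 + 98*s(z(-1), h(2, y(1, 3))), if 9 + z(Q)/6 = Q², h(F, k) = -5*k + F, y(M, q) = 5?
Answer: -6525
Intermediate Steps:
h(F, k) = F - 5*k
C = 20 (C = -4*(-5) = 20)
z(Q) = -54 + 6*Q²
s(b, u) = -20 + b (s(b, u) = -1*20 + b = -20 + b)
139 + 98*s(z(-1), h(2, y(1, 3))) = 139 + 98*(-20 + (-54 + 6*(-1)²)) = 139 + 98*(-20 + (-54 + 6*1)) = 139 + 98*(-20 + (-54 + 6)) = 139 + 98*(-20 - 48) = 139 + 98*(-68) = 139 - 6664 = -6525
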